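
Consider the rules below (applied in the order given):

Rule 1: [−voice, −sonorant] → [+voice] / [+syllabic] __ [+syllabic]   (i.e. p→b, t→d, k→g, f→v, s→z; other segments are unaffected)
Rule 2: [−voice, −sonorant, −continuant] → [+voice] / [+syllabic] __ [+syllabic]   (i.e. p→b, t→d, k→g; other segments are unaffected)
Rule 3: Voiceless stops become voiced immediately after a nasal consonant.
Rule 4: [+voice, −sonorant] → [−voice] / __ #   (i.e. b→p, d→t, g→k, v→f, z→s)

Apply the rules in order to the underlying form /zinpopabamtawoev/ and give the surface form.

zinbobabamdawoef

Rule 1 (intervocalic voicing): /p/ is a voiceless obstruent between vowels /o/ and /a/, so it voices to [b]. /zinpopabamtawoev/ → zinpobabamtawoev.
Rule 2 (intervocalic voicing): no segment meets the environment; /zinpobabamtawoev/ is unchanged.
Rule 3 (post-nasal voicing): /p/ is a voiceless stop immediately after the nasal /n/, so it voices to [b]. /t/ is a voiceless stop immediately after the nasal /m/, so it voices to [d]. /zinpobabamtawoev/ → zinbobabamdawoev.
Rule 4 (final devoicing): /v/ is a voiced obstruent in word-final position, so it devoices to [f]. /zinbobabamdawoev/ → zinbobabamdawoef.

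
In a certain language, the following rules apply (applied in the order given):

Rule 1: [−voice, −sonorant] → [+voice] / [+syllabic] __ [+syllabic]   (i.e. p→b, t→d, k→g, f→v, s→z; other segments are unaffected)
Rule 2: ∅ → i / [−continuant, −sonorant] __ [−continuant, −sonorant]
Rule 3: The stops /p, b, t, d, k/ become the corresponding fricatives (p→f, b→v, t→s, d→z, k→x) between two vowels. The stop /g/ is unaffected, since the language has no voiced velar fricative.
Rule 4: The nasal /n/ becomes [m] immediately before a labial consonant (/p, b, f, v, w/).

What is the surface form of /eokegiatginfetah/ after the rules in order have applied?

Rule 1 (intervocalic voicing): /k/ is a voiceless obstruent between vowels /o/ and /e/, so it voices to [g]. /t/ is a voiceless obstruent between vowels /e/ and /a/, so it voices to [d]. /eokegiatginfetah/ → eogegiatginfedah.
Rule 2 (stop-cluster i-epenthesis): /t/ and /g/ form a stop–stop cluster, so [i] is inserted between them. /eogegiatginfedah/ → eogegiatiginfedah.
Rule 3 (intervocalic spirantization): /t/ is a stop between vowels /a/ and /i/, so it spirantizes to the fricative [s]. /d/ is a stop between vowels /e/ and /a/, so it spirantizes to the fricative [z]. /eogegiatiginfedah/ → eogegiasiginfezah.
Rule 4 (nasal place assimilation): /n/ precedes the labial consonant /f/, so it assimilates in place to [m]. /eogegiasiginfezah/ → eogegiasigimfezah.

eogegiasigimfezah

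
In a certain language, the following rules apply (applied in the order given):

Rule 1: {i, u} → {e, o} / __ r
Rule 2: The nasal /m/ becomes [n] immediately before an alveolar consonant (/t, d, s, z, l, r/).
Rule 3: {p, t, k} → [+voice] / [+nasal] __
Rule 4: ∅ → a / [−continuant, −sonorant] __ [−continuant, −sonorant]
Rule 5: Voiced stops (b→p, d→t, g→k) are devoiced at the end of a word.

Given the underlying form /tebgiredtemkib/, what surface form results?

Rule 1 (pre-rhotic lowering): /i/ is a high vowel immediately before /r/, so it lowers to [e]. /tebgiredtemkib/ → tebgeredtemkib.
Rule 2 (nasal place assimilation): no segment meets the environment; /tebgeredtemkib/ is unchanged.
Rule 3 (post-nasal voicing): /k/ is a voiceless stop immediately after the nasal /m/, so it voices to [g]. /tebgeredtemkib/ → tebgeredtemgib.
Rule 4 (stop-cluster a-epenthesis): /b/ and /g/ form a stop–stop cluster, so [a] is inserted between them. /d/ and /t/ form a stop–stop cluster, so [a] is inserted between them. /tebgeredtemgib/ → tebageredatemgib.
Rule 5 (final devoicing): /b/ is a voiced stop in word-final position, so it devoices to [p]. /tebageredatemgib/ → tebageredatemgip.

tebageredatemgip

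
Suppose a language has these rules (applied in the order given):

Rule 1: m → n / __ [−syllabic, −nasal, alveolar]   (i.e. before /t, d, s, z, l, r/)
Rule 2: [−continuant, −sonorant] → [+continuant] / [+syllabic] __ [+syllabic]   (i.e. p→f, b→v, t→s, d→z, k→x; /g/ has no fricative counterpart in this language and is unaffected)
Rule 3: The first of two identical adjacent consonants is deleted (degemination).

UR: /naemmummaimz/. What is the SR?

Rule 1 (nasal place assimilation): /m/ precedes the alveolar consonant /z/, so it assimilates in place to [n]. /naemmummaimz/ → naemmummainz.
Rule 2 (intervocalic spirantization): no segment meets the environment; /naemmummainz/ is unchanged.
Rule 3 (degemination): /mm/ is a geminate; the first /m/ deletes. /mm/ is a geminate; the first /m/ deletes. /naemmummainz/ → naemumainz.

naemumainz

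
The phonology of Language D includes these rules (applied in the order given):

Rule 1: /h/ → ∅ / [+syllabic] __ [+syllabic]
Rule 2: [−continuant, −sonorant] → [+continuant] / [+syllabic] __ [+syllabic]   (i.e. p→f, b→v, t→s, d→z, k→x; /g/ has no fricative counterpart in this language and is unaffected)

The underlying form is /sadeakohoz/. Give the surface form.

sazeaxooz

Rule 1 (intervocalic h-deletion): /h/ occurs between vowels /o/ and /o/, so it deletes. /sadeakohoz/ → sadeakooz.
Rule 2 (intervocalic spirantization): /d/ is a stop between vowels /a/ and /e/, so it spirantizes to the fricative [z]. /k/ is a stop between vowels /a/ and /o/, so it spirantizes to the fricative [x]. /sadeakooz/ → sazeaxooz.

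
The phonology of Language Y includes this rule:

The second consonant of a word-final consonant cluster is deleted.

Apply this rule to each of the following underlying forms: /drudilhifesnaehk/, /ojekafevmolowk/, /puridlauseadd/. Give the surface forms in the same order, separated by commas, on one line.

/drudilhifesnaehk/: /k/ is the second consonant of a word-final cluster /hk/, so it deletes. → [drudilhifesnaeh].
/ojekafevmolowk/: /k/ is the second consonant of a word-final cluster /wk/, so it deletes. → [ojekafevmolow].
/puridlauseadd/: /d/ is the second consonant of a word-final cluster /dd/, so it deletes. → [puridlausead].

drudilhifesnaeh, ojekafevmolow, puridlausead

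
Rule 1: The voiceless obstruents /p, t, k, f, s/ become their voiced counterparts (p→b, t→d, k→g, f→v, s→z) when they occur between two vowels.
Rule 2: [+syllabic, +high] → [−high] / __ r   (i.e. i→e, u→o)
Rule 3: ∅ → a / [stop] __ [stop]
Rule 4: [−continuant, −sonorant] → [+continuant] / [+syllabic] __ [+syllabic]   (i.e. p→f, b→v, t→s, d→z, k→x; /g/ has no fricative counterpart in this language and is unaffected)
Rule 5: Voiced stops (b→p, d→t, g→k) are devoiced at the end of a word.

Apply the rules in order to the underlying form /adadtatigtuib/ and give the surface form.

azazasazigasuip

Rule 1 (intervocalic voicing): /t/ is a voiceless obstruent between vowels /a/ and /i/, so it voices to [d]. /adadtatigtuib/ → adadtadigtuib.
Rule 2 (pre-rhotic lowering): no segment meets the environment; /adadtadigtuib/ is unchanged.
Rule 3 (stop-cluster a-epenthesis): /d/ and /t/ form a stop–stop cluster, so [a] is inserted between them. /g/ and /t/ form a stop–stop cluster, so [a] is inserted between them. /adadtadigtuib/ → adadatadigatuib.
Rule 4 (intervocalic spirantization): /d/ is a stop between vowels /a/ and /a/, so it spirantizes to the fricative [z]. /d/ is a stop between vowels /a/ and /a/, so it spirantizes to the fricative [z]. /t/ is a stop between vowels /a/ and /a/, so it spirantizes to the fricative [s]. /d/ is a stop between vowels /a/ and /i/, so it spirantizes to the fricative [z]. /t/ is a stop between vowels /a/ and /u/, so it spirantizes to the fricative [s]. /adadatadigatuib/ → azazasazigasuib.
Rule 5 (final devoicing): /b/ is a voiced stop in word-final position, so it devoices to [p]. /azazasazigasuib/ → azazasazigasuip.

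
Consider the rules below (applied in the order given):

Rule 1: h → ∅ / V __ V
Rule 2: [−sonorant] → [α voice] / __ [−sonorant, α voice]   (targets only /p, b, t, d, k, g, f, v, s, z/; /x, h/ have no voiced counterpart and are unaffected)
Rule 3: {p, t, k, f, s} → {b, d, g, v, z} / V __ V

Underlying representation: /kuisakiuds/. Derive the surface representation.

kuizagiuts

Rule 1 (intervocalic h-deletion): no segment meets the environment; /kuisakiuds/ is unchanged.
Rule 2 (regressive voicing assimilation): /d/ precedes the voiceless obstruent /s/, so it devoices to [t] by assimilation. /kuisakiuds/ → kuisakiuts.
Rule 3 (intervocalic voicing): /s/ is a voiceless obstruent between vowels /i/ and /a/, so it voices to [z]. /k/ is a voiceless obstruent between vowels /a/ and /i/, so it voices to [g]. /kuisakiuts/ → kuizagiuts.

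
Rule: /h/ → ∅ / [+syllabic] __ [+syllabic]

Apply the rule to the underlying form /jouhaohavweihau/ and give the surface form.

jouaoavweiau

/h/ occurs between vowels /u/ and /a/, so it deletes.
/h/ occurs between vowels /o/ and /a/, so it deletes.
/h/ occurs between vowels /i/ and /a/, so it deletes.
Surface form: [jouaoavweiau].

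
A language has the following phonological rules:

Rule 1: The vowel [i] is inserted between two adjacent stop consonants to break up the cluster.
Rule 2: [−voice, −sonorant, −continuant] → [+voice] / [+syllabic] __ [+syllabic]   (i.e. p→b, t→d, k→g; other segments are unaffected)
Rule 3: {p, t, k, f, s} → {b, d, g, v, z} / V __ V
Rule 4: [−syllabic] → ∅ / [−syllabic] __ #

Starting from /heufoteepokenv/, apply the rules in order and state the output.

Rule 1 (stop-cluster i-epenthesis): no segment meets the environment; /heufoteepokenv/ is unchanged.
Rule 2 (intervocalic voicing): /t/ is a voiceless stop between vowels /o/ and /e/, so it voices to [d]. /p/ is a voiceless stop between vowels /e/ and /o/, so it voices to [b]. /k/ is a voiceless stop between vowels /o/ and /e/, so it voices to [g]. /heufoteepokenv/ → heufodeebogenv.
Rule 3 (intervocalic voicing): /f/ is a voiceless obstruent between vowels /u/ and /o/, so it voices to [v]. /heufodeebogenv/ → heuvodeebogenv.
Rule 4 (final cluster simplification): /v/ is the second consonant of a word-final cluster /nv/, so it deletes. /heuvodeebogenv/ → heuvodeebogen.

heuvodeebogen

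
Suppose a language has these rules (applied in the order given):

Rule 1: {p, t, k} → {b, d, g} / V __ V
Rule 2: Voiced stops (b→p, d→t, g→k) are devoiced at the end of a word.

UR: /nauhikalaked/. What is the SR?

Rule 1 (intervocalic voicing): /k/ is a voiceless stop between vowels /i/ and /a/, so it voices to [g]. /k/ is a voiceless stop between vowels /a/ and /e/, so it voices to [g]. /nauhikalaked/ → nauhigalaged.
Rule 2 (final devoicing): /d/ is a voiced stop in word-final position, so it devoices to [t]. /nauhigalaged/ → nauhigalaget.

nauhigalaget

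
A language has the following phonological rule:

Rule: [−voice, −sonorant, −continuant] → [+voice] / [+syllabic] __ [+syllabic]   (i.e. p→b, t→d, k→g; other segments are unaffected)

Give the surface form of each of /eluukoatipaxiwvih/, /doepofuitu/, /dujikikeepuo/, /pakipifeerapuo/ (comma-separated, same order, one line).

/eluukoatipaxiwvih/: /k/ is a voiceless stop between vowels /u/ and /o/, so it voices to [g]. /t/ is a voiceless stop between vowels /a/ and /i/, so it voices to [d]. /p/ is a voiceless stop between vowels /i/ and /a/, so it voices to [b]. → [eluugoadibaxiwvih].
/doepofuitu/: /p/ is a voiceless stop between vowels /e/ and /o/, so it voices to [b]. /t/ is a voiceless stop between vowels /i/ and /u/, so it voices to [d]. → [doebofuidu].
/dujikikeepuo/: /k/ is a voiceless stop between vowels /i/ and /i/, so it voices to [g]. /k/ is a voiceless stop between vowels /i/ and /e/, so it voices to [g]. /p/ is a voiceless stop between vowels /e/ and /u/, so it voices to [b]. → [dujigigeebuo].
/pakipifeerapuo/: /k/ is a voiceless stop between vowels /a/ and /i/, so it voices to [g]. /p/ is a voiceless stop between vowels /i/ and /i/, so it voices to [b]. /p/ is a voiceless stop between vowels /a/ and /u/, so it voices to [b]. → [pagibifeerabuo].

eluugoadibaxiwvih, doebofuidu, dujigigeebuo, pagibifeerabuo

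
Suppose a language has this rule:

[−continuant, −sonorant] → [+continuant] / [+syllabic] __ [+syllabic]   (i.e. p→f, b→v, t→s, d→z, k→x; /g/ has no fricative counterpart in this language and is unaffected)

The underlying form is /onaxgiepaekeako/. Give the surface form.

/p/ is a stop between vowels /e/ and /a/, so it spirantizes to the fricative [f].
/k/ is a stop between vowels /e/ and /e/, so it spirantizes to the fricative [x].
/k/ is a stop between vowels /a/ and /o/, so it spirantizes to the fricative [x].
Surface form: [onaxgiefaexeaxo].

onaxgiefaexeaxo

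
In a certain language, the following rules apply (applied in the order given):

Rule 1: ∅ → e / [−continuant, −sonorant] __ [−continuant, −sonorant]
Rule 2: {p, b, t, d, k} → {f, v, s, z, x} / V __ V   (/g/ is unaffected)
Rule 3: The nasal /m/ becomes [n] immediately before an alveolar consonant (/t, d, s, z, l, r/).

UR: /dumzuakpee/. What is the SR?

Rule 1 (stop-cluster e-epenthesis): /k/ and /p/ form a stop–stop cluster, so [e] is inserted between them. /dumzuakpee/ → dumzuakepee.
Rule 2 (intervocalic spirantization): /k/ is a stop between vowels /a/ and /e/, so it spirantizes to the fricative [x]. /p/ is a stop between vowels /e/ and /e/, so it spirantizes to the fricative [f]. /dumzuakepee/ → dumzuaxefee.
Rule 3 (nasal place assimilation): /m/ precedes the alveolar consonant /z/, so it assimilates in place to [n]. /dumzuaxefee/ → dunzuaxefee.

dunzuaxefee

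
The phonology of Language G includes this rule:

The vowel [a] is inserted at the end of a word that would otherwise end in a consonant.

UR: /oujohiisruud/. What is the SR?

the form ends in the consonant /d/, so [a] is inserted word-finally.
Surface form: [oujohiisruuda].

oujohiisruuda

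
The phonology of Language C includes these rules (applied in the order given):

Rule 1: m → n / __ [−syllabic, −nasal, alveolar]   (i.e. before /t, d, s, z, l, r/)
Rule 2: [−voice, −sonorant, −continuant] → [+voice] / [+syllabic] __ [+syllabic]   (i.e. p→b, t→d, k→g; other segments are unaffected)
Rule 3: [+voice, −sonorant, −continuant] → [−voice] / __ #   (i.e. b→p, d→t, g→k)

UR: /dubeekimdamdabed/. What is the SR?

Rule 1 (nasal place assimilation): /m/ precedes the alveolar consonant /d/, so it assimilates in place to [n]. /m/ precedes the alveolar consonant /d/, so it assimilates in place to [n]. /dubeekimdamdabed/ → dubeekindandabed.
Rule 2 (intervocalic voicing): /k/ is a voiceless stop between vowels /e/ and /i/, so it voices to [g]. /dubeekindandabed/ → dubeegindandabed.
Rule 3 (final devoicing): /d/ is a voiced stop in word-final position, so it devoices to [t]. /dubeegindandabed/ → dubeegindandabet.

dubeegindandabet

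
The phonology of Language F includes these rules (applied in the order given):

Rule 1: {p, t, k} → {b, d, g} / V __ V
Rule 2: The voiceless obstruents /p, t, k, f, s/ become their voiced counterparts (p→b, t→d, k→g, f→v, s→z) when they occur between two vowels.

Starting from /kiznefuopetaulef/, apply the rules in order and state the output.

Rule 1 (intervocalic voicing): /p/ is a voiceless stop between vowels /o/ and /e/, so it voices to [b]. /t/ is a voiceless stop between vowels /e/ and /a/, so it voices to [d]. /kiznefuopetaulef/ → kiznefuobedaulef.
Rule 2 (intervocalic voicing): /f/ is a voiceless obstruent between vowels /e/ and /u/, so it voices to [v]. /kiznefuobedaulef/ → kiznevuobedaulef.

kiznevuobedaulef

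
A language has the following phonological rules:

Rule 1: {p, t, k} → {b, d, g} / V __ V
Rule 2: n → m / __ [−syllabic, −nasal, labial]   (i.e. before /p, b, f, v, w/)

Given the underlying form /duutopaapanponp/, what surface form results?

duudobaabampomp

Rule 1 (intervocalic voicing): /t/ is a voiceless stop between vowels /u/ and /o/, so it voices to [d]. /p/ is a voiceless stop between vowels /o/ and /a/, so it voices to [b]. /p/ is a voiceless stop between vowels /a/ and /a/, so it voices to [b]. /duutopaapanponp/ → duudobaabanponp.
Rule 2 (nasal place assimilation): /n/ precedes the labial consonant /p/, so it assimilates in place to [m]. /n/ precedes the labial consonant /p/, so it assimilates in place to [m]. /duudobaabanponp/ → duudobaabampomp.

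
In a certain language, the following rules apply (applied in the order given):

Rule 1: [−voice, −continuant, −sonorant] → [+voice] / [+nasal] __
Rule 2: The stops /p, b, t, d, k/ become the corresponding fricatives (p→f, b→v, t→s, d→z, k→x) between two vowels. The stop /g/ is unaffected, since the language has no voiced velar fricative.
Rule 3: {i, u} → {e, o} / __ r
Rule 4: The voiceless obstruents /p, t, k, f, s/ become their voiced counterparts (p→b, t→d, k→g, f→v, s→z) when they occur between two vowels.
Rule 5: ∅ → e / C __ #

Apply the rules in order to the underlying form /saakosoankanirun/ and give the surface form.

saaxozoanganerune

Rule 1 (post-nasal voicing): /k/ is a voiceless stop immediately after the nasal /n/, so it voices to [g]. /saakosoankanirun/ → saakosoanganirun.
Rule 2 (intervocalic spirantization): /k/ is a stop between vowels /a/ and /o/, so it spirantizes to the fricative [x]. /saakosoanganirun/ → saaxosoanganirun.
Rule 3 (pre-rhotic lowering): /i/ is a high vowel immediately before /r/, so it lowers to [e]. /saaxosoanganirun/ → saaxosoanganerun.
Rule 4 (intervocalic voicing): /s/ is a voiceless obstruent between vowels /o/ and /o/, so it voices to [z]. /saaxosoanganerun/ → saaxozoanganerun.
Rule 5 (final e-epenthesis): the form ends in the consonant /n/, so [e] is inserted word-finally. /saaxozoanganerun/ → saaxozoanganerune.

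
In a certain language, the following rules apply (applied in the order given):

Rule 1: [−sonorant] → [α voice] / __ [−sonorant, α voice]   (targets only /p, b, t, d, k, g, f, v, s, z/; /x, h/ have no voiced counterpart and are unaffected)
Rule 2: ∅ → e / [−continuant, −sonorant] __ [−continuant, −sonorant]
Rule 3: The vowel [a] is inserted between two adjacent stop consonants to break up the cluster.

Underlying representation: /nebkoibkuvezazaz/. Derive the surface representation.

nepekoipekuvezazaz

Rule 1 (regressive voicing assimilation): /b/ precedes the voiceless obstruent /k/, so it devoices to [p] by assimilation. /b/ precedes the voiceless obstruent /k/, so it devoices to [p] by assimilation. /nebkoibkuvezazaz/ → nepkoipkuvezazaz.
Rule 2 (stop-cluster e-epenthesis): /p/ and /k/ form a stop–stop cluster, so [e] is inserted between them. /p/ and /k/ form a stop–stop cluster, so [e] is inserted between them. /nepkoipkuvezazaz/ → nepekoipekuvezazaz.
Rule 3 (stop-cluster a-epenthesis): no segment meets the environment; /nepekoipekuvezazaz/ is unchanged.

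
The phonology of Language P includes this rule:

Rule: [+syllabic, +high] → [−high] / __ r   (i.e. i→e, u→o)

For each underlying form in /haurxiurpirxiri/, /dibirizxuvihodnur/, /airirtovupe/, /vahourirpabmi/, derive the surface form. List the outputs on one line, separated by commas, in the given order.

/haurxiurpirxiri/: /u/ is a high vowel immediately before /r/, so it lowers to [o]. /u/ is a high vowel immediately before /r/, so it lowers to [o]. /i/ is a high vowel immediately before /r/, so it lowers to [e]. /i/ is a high vowel immediately before /r/, so it lowers to [e]. → [haorxiorperxeri].
/dibirizxuvihodnur/: /i/ is a high vowel immediately before /r/, so it lowers to [e]. /u/ is a high vowel immediately before /r/, so it lowers to [o]. → [diberizxuvihodnor].
/airirtovupe/: /i/ is a high vowel immediately before /r/, so it lowers to [e]. /i/ is a high vowel immediately before /r/, so it lowers to [e]. → [aerertovupe].
/vahourirpabmi/: /u/ is a high vowel immediately before /r/, so it lowers to [o]. /i/ is a high vowel immediately before /r/, so it lowers to [e]. → [vahoorerpabmi].

haorxiorperxeri, diberizxuvihodnor, aerertovupe, vahoorerpabmi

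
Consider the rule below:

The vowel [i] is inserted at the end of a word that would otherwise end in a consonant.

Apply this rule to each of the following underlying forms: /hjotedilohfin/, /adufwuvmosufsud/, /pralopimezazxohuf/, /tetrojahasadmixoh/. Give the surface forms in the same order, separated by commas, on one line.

hjotedilohfini, adufwuvmosufsudi, pralopimezazxohufi, tetrojahasadmixohi

/hjotedilohfin/: the form ends in the consonant /n/, so [i] is inserted word-finally. → [hjotedilohfini].
/adufwuvmosufsud/: the form ends in the consonant /d/, so [i] is inserted word-finally. → [adufwuvmosufsudi].
/pralopimezazxohuf/: the form ends in the consonant /f/, so [i] is inserted word-finally. → [pralopimezazxohufi].
/tetrojahasadmixoh/: the form ends in the consonant /h/, so [i] is inserted word-finally. → [tetrojahasadmixohi].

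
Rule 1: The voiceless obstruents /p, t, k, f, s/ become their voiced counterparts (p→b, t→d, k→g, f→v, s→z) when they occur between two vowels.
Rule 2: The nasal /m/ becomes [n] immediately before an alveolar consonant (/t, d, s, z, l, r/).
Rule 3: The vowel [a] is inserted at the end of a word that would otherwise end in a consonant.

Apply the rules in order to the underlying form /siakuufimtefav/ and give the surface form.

Rule 1 (intervocalic voicing): /k/ is a voiceless obstruent between vowels /a/ and /u/, so it voices to [g]. /f/ is a voiceless obstruent between vowels /u/ and /i/, so it voices to [v]. /f/ is a voiceless obstruent between vowels /e/ and /a/, so it voices to [v]. /siakuufimtefav/ → siaguuvimtevav.
Rule 2 (nasal place assimilation): /m/ precedes the alveolar consonant /t/, so it assimilates in place to [n]. /siaguuvimtevav/ → siaguuvintevav.
Rule 3 (final a-epenthesis): the form ends in the consonant /v/, so [a] is inserted word-finally. /siaguuvintevav/ → siaguuvintevava.

siaguuvintevava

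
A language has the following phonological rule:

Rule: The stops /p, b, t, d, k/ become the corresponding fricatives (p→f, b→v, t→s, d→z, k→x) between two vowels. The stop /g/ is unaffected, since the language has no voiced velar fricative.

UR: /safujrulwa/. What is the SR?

No segment of /safujrulwa/ meets the structural description of the rule, so the form surfaces unchanged.

safujrulwa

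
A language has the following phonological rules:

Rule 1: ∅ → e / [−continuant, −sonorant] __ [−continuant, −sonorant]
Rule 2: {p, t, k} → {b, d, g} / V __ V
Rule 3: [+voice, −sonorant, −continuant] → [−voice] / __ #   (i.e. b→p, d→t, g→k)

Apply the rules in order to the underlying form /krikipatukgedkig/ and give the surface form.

krigibadugegedegik

Rule 1 (stop-cluster e-epenthesis): /k/ and /g/ form a stop–stop cluster, so [e] is inserted between them. /d/ and /k/ form a stop–stop cluster, so [e] is inserted between them. /krikipatukgedkig/ → krikipatukegedekig.
Rule 2 (intervocalic voicing): /k/ is a voiceless stop between vowels /i/ and /i/, so it voices to [g]. /p/ is a voiceless stop between vowels /i/ and /a/, so it voices to [b]. /t/ is a voiceless stop between vowels /a/ and /u/, so it voices to [d]. /k/ is a voiceless stop between vowels /u/ and /e/, so it voices to [g]. /k/ is a voiceless stop between vowels /e/ and /i/, so it voices to [g]. /krikipatukegedekig/ → krigibadugegedegig.
Rule 3 (final devoicing): /g/ is a voiced stop in word-final position, so it devoices to [k]. /krigibadugegedegig/ → krigibadugegedegik.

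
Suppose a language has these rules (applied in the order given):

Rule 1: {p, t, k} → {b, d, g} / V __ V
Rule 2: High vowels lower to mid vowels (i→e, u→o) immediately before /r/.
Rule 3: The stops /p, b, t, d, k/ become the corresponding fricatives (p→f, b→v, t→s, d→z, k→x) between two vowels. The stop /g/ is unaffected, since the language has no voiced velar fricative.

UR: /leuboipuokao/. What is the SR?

leuvoivuogao

Rule 1 (intervocalic voicing): /p/ is a voiceless stop between vowels /i/ and /u/, so it voices to [b]. /k/ is a voiceless stop between vowels /o/ and /a/, so it voices to [g]. /leuboipuokao/ → leuboibuogao.
Rule 2 (pre-rhotic lowering): no segment meets the environment; /leuboibuogao/ is unchanged.
Rule 3 (intervocalic spirantization): /b/ is a stop between vowels /u/ and /o/, so it spirantizes to the fricative [v]. /b/ is a stop between vowels /i/ and /u/, so it spirantizes to the fricative [v]. /leuboibuogao/ → leuvoivuogao.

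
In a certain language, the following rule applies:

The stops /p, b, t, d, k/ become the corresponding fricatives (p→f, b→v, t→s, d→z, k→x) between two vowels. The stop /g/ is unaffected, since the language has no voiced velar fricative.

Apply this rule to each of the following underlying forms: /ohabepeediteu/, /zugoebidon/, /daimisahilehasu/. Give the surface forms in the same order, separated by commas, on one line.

ohavefeeziseu, zugoevizon, daimisahilehasu

/ohabepeediteu/: /b/ is a stop between vowels /a/ and /e/, so it spirantizes to the fricative [v]. /p/ is a stop between vowels /e/ and /e/, so it spirantizes to the fricative [f]. /d/ is a stop between vowels /e/ and /i/, so it spirantizes to the fricative [z]. /t/ is a stop between vowels /i/ and /e/, so it spirantizes to the fricative [s]. → [ohavefeeziseu].
/zugoebidon/: /b/ is a stop between vowels /e/ and /i/, so it spirantizes to the fricative [v]. /d/ is a stop between vowels /i/ and /o/, so it spirantizes to the fricative [z]. → [zugoevizon].
/daimisahilehasu/: the rule's environment is not met; surfaces unchanged as [daimisahilehasu].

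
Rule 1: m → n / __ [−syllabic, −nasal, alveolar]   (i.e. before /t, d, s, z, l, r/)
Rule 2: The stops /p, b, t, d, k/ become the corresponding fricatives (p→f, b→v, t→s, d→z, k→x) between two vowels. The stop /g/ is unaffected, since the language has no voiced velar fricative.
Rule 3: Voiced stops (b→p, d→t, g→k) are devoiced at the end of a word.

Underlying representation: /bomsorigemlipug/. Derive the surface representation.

Rule 1 (nasal place assimilation): /m/ precedes the alveolar consonant /s/, so it assimilates in place to [n]. /m/ precedes the alveolar consonant /l/, so it assimilates in place to [n]. /bomsorigemlipug/ → bonsorigenlipug.
Rule 2 (intervocalic spirantization): /p/ is a stop between vowels /i/ and /u/, so it spirantizes to the fricative [f]. /bonsorigenlipug/ → bonsorigenlifug.
Rule 3 (final devoicing): /g/ is a voiced stop in word-final position, so it devoices to [k]. /bonsorigenlifug/ → bonsorigenlifuk.

bonsorigenlifuk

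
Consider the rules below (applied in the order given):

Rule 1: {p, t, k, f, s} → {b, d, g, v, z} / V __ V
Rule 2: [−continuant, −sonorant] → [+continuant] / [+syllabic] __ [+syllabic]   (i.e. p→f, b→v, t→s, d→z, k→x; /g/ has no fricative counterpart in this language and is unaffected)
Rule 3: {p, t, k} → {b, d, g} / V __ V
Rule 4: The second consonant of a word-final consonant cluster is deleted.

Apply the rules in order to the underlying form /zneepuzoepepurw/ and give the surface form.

zneevuzoevevur

Rule 1 (intervocalic voicing): /p/ is a voiceless obstruent between vowels /e/ and /u/, so it voices to [b]. /p/ is a voiceless obstruent between vowels /e/ and /e/, so it voices to [b]. /p/ is a voiceless obstruent between vowels /e/ and /u/, so it voices to [b]. /zneepuzoepepurw/ → zneebuzoebeburw.
Rule 2 (intervocalic spirantization): /b/ is a stop between vowels /e/ and /u/, so it spirantizes to the fricative [v]. /b/ is a stop between vowels /e/ and /e/, so it spirantizes to the fricative [v]. /b/ is a stop between vowels /e/ and /u/, so it spirantizes to the fricative [v]. /zneebuzoebeburw/ → zneevuzoevevurw.
Rule 3 (intervocalic voicing): no segment meets the environment; /zneevuzoevevurw/ is unchanged.
Rule 4 (final cluster simplification): /w/ is the second consonant of a word-final cluster /rw/, so it deletes. /zneevuzoevevurw/ → zneevuzoevevur.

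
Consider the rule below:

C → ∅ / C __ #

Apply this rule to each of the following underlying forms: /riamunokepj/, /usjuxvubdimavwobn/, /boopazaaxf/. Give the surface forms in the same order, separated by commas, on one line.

riamunokep, usjuxvubdimavwob, boopazaax

/riamunokepj/: /j/ is the second consonant of a word-final cluster /pj/, so it deletes. → [riamunokep].
/usjuxvubdimavwobn/: /n/ is the second consonant of a word-final cluster /bn/, so it deletes. → [usjuxvubdimavwob].
/boopazaaxf/: /f/ is the second consonant of a word-final cluster /xf/, so it deletes. → [boopazaax].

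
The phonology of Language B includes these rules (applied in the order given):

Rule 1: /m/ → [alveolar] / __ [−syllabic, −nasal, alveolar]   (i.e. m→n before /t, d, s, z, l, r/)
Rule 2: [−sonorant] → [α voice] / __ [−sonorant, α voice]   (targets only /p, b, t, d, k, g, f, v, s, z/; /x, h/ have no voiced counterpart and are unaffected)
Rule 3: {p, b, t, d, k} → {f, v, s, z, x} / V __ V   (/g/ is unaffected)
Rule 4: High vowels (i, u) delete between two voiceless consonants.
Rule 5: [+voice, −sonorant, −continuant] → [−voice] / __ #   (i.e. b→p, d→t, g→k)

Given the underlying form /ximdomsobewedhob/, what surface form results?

xindonsovewethop

Rule 1 (nasal place assimilation): /m/ precedes the alveolar consonant /d/, so it assimilates in place to [n]. /m/ precedes the alveolar consonant /s/, so it assimilates in place to [n]. /ximdomsobewedhob/ → xindonsobewedhob.
Rule 2 (regressive voicing assimilation): /d/ precedes the voiceless obstruent /h/, so it devoices to [t] by assimilation. /xindonsobewedhob/ → xindonsobewethob.
Rule 3 (intervocalic spirantization): /b/ is a stop between vowels /o/ and /e/, so it spirantizes to the fricative [v]. /xindonsobewethob/ → xindonsovewethob.
Rule 4 (high vowel syncope): no segment meets the environment; /xindonsovewethob/ is unchanged.
Rule 5 (final devoicing): /b/ is a voiced stop in word-final position, so it devoices to [p]. /xindonsovewethob/ → xindonsovewethop.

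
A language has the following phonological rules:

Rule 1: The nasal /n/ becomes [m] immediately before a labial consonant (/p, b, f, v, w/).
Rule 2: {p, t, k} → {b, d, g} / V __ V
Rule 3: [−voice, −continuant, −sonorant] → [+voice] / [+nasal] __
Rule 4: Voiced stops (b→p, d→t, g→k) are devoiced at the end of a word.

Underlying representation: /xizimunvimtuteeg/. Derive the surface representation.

Rule 1 (nasal place assimilation): /n/ precedes the labial consonant /v/, so it assimilates in place to [m]. /xizimunvimtuteeg/ → xizimumvimtuteeg.
Rule 2 (intervocalic voicing): /t/ is a voiceless stop between vowels /u/ and /e/, so it voices to [d]. /xizimumvimtuteeg/ → xizimumvimtudeeg.
Rule 3 (post-nasal voicing): /t/ is a voiceless stop immediately after the nasal /m/, so it voices to [d]. /xizimumvimtudeeg/ → xizimumvimdudeeg.
Rule 4 (final devoicing): /g/ is a voiced stop in word-final position, so it devoices to [k]. /xizimumvimdudeeg/ → xizimumvimdudeek.

xizimumvimdudeek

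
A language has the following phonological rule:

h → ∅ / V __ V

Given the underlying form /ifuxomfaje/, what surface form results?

ifuxomfaje

No segment of /ifuxomfaje/ meets the structural description of the rule, so the form surfaces unchanged.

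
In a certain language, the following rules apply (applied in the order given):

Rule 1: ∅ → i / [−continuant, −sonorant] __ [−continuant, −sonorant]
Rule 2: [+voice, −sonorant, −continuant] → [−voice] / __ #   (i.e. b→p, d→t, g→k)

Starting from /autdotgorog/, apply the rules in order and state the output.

autidotigorok

Rule 1 (stop-cluster i-epenthesis): /t/ and /d/ form a stop–stop cluster, so [i] is inserted between them. /t/ and /g/ form a stop–stop cluster, so [i] is inserted between them. /autdotgorog/ → autidotigorog.
Rule 2 (final devoicing): /g/ is a voiced stop in word-final position, so it devoices to [k]. /autidotigorog/ → autidotigorok.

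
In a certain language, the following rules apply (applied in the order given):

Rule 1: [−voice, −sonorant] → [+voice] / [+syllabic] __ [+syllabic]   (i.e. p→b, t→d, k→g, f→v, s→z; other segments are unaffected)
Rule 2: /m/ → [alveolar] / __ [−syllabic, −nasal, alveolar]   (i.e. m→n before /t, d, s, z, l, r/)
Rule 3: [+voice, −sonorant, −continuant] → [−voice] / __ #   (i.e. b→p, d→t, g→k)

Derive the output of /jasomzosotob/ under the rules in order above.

jazonzozodop

Rule 1 (intervocalic voicing): /s/ is a voiceless obstruent between vowels /a/ and /o/, so it voices to [z]. /s/ is a voiceless obstruent between vowels /o/ and /o/, so it voices to [z]. /t/ is a voiceless obstruent between vowels /o/ and /o/, so it voices to [d]. /jasomzosotob/ → jazomzozodob.
Rule 2 (nasal place assimilation): /m/ precedes the alveolar consonant /z/, so it assimilates in place to [n]. /jazomzozodob/ → jazonzozodob.
Rule 3 (final devoicing): /b/ is a voiced stop in word-final position, so it devoices to [p]. /jazonzozodob/ → jazonzozodop.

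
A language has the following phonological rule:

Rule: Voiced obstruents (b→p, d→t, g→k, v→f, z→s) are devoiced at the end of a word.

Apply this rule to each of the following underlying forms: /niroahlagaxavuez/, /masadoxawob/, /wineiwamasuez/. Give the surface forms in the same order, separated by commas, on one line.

/niroahlagaxavuez/: /z/ is a voiced obstruent in word-final position, so it devoices to [s]. → [niroahlagaxavues].
/masadoxawob/: /b/ is a voiced obstruent in word-final position, so it devoices to [p]. → [masadoxawop].
/wineiwamasuez/: /z/ is a voiced obstruent in word-final position, so it devoices to [s]. → [wineiwamasues].

niroahlagaxavues, masadoxawop, wineiwamasues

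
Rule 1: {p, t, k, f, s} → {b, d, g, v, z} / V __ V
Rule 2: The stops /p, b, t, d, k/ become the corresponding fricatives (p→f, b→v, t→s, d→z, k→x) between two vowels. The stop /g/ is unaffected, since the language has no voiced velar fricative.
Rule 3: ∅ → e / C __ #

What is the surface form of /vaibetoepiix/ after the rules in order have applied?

vaivezoeviixe

Rule 1 (intervocalic voicing): /t/ is a voiceless obstruent between vowels /e/ and /o/, so it voices to [d]. /p/ is a voiceless obstruent between vowels /e/ and /i/, so it voices to [b]. /vaibetoepiix/ → vaibedoebiix.
Rule 2 (intervocalic spirantization): /b/ is a stop between vowels /i/ and /e/, so it spirantizes to the fricative [v]. /d/ is a stop between vowels /e/ and /o/, so it spirantizes to the fricative [z]. /b/ is a stop between vowels /e/ and /i/, so it spirantizes to the fricative [v]. /vaibedoebiix/ → vaivezoeviix.
Rule 3 (final e-epenthesis): the form ends in the consonant /x/, so [e] is inserted word-finally. /vaivezoeviix/ → vaivezoeviixe.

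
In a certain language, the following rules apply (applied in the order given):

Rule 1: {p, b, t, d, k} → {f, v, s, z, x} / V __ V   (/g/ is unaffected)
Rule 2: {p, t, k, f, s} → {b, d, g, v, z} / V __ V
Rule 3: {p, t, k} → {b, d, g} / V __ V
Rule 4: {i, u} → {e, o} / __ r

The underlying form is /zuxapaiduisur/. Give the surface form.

Rule 1 (intervocalic spirantization): /p/ is a stop between vowels /a/ and /a/, so it spirantizes to the fricative [f]. /d/ is a stop between vowels /i/ and /u/, so it spirantizes to the fricative [z]. /zuxapaiduisur/ → zuxafaizuisur.
Rule 2 (intervocalic voicing): /f/ is a voiceless obstruent between vowels /a/ and /a/, so it voices to [v]. /s/ is a voiceless obstruent between vowels /i/ and /u/, so it voices to [z]. /zuxafaizuisur/ → zuxavaizuizur.
Rule 3 (intervocalic voicing): no segment meets the environment; /zuxavaizuizur/ is unchanged.
Rule 4 (pre-rhotic lowering): /u/ is a high vowel immediately before /r/, so it lowers to [o]. /zuxavaizuizur/ → zuxavaizuizor.

zuxavaizuizor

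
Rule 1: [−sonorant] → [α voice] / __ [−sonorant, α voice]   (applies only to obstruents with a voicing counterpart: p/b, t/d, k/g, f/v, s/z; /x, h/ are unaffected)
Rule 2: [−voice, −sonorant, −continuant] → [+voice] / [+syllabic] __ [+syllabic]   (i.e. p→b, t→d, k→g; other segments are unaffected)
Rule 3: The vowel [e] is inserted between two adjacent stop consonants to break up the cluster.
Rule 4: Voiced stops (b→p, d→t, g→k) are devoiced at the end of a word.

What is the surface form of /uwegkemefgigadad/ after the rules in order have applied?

Rule 1 (regressive voicing assimilation): /g/ precedes the voiceless obstruent /k/, so it devoices to [k] by assimilation. /f/ precedes the voiced obstruent /g/, so it voices to [v] by assimilation. /uwegkemefgigadad/ → uwekkemevgigadad.
Rule 2 (intervocalic voicing): no segment meets the environment; /uwekkemevgigadad/ is unchanged.
Rule 3 (stop-cluster e-epenthesis): /k/ and /k/ form a stop–stop cluster, so [e] is inserted between them. /uwekkemevgigadad/ → uwekekemevgigadad.
Rule 4 (final devoicing): /d/ is a voiced stop in word-final position, so it devoices to [t]. /uwekekemevgigadad/ → uwekekemevgigadat.

uwekekemevgigadat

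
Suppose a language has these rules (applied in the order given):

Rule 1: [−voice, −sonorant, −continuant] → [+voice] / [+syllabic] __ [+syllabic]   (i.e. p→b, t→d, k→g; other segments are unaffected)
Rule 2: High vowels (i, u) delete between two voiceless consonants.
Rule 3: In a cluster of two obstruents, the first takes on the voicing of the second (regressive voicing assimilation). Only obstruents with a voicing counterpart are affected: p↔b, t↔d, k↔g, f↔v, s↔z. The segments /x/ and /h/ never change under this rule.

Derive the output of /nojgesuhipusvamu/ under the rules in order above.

nojgeshibuzvamu

Rule 1 (intervocalic voicing): /p/ is a voiceless stop between vowels /i/ and /u/, so it voices to [b]. /nojgesuhipusvamu/ → nojgesuhibusvamu.
Rule 2 (high vowel syncope): /u/ is a high vowel flanked by voiceless consonants /s/ and /h/, so it deletes. /nojgesuhibusvamu/ → nojgeshibusvamu.
Rule 3 (regressive voicing assimilation): /s/ precedes the voiced obstruent /v/, so it voices to [z] by assimilation. /nojgeshibusvamu/ → nojgeshibuzvamu.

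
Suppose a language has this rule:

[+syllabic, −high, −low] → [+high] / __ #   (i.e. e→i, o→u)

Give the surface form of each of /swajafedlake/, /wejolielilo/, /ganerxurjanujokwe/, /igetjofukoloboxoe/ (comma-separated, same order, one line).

/swajafedlake/: /e/ is a mid vowel in word-final position, so it raises to [i]. → [swajafedlaki].
/wejolielilo/: /o/ is a mid vowel in word-final position, so it raises to [u]. → [wejolielilu].
/ganerxurjanujokwe/: /e/ is a mid vowel in word-final position, so it raises to [i]. → [ganerxurjanujokwi].
/igetjofukoloboxoe/: /e/ is a mid vowel in word-final position, so it raises to [i]. → [igetjofukoloboxoi].

swajafedlaki, wejolielilu, ganerxurjanujokwi, igetjofukoloboxoi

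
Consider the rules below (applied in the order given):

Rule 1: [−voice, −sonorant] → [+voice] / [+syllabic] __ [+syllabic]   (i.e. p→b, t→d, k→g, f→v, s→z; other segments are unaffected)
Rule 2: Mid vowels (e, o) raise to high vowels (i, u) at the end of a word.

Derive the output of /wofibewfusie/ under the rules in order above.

Rule 1 (intervocalic voicing): /f/ is a voiceless obstruent between vowels /o/ and /i/, so it voices to [v]. /s/ is a voiceless obstruent between vowels /u/ and /i/, so it voices to [z]. /wofibewfusie/ → wovibewfuzie.
Rule 2 (final vowel raising): /e/ is a mid vowel in word-final position, so it raises to [i]. /wovibewfuzie/ → wovibewfuzii.

wovibewfuzii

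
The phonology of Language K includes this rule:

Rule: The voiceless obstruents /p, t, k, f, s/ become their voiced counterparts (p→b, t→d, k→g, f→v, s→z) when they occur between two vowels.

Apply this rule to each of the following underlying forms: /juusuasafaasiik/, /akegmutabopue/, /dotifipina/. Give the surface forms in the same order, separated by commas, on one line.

/juusuasafaasiik/: /s/ is a voiceless obstruent between vowels /u/ and /u/, so it voices to [z]. /s/ is a voiceless obstruent between vowels /a/ and /a/, so it voices to [z]. /f/ is a voiceless obstruent between vowels /a/ and /a/, so it voices to [v]. /s/ is a voiceless obstruent between vowels /a/ and /i/, so it voices to [z]. → [juuzuazavaaziik].
/akegmutabopue/: /k/ is a voiceless obstruent between vowels /a/ and /e/, so it voices to [g]. /t/ is a voiceless obstruent between vowels /u/ and /a/, so it voices to [d]. /p/ is a voiceless obstruent between vowels /o/ and /u/, so it voices to [b]. → [agegmudabobue].
/dotifipina/: /t/ is a voiceless obstruent between vowels /o/ and /i/, so it voices to [d]. /f/ is a voiceless obstruent between vowels /i/ and /i/, so it voices to [v]. /p/ is a voiceless obstruent between vowels /i/ and /i/, so it voices to [b]. → [dodivibina].

juuzuazavaaziik, agegmudabobue, dodivibina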